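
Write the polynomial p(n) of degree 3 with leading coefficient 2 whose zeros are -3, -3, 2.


p(n) = 2(n + 3)(n + 3)(n - 2)
Expand: 2n^3 + 8n^2 - 6n - 36


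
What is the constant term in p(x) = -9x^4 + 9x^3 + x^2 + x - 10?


Read off the constant term: -10


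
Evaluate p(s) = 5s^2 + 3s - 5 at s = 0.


Using direct substitution:
  5 * (0)^2 = 0
  3 * (0)^1 = 0
  constant: -5
Sum = 0 + 0 - 5 = -5


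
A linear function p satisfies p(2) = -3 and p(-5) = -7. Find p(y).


p(y) = my + b. Using p(2)=-3, p(-5)=-7:
m = (-3 + 7)/(2 + 5) = 4/7 = 4/7
b = -3 - m*(2) = -3 - 8/7 = -29/7
p(y) = (4/7)y - (29/7)


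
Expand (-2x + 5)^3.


Expand (-2x + 5)^3 by repeated multiplication:
  (-2x + 5)^2 = 4x^2 - 20x + 25
= -8x^3 + 60x^2 - 150x + 125


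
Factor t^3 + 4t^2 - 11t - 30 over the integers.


Try integer roots (divisors of -30). t=-5: p(-5)=0.
Divide out (t + 5): quotient is t^2 - t - 6.
Factor the quadratic: (t - 3)(t + 2)
Result: (t + 5)(t - 3)(t + 2)


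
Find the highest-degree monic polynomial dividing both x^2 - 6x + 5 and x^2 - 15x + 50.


Factor each:
  x^2 - 6x + 5 = (x - 5)(x - 1)
  x^2 - 15x + 50 = (x - 5)(x - 10)
Common monic factor: x - 5


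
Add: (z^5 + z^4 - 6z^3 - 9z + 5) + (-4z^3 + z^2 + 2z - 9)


Align terms by degree and add:
  z^5 + z^4 - 6z^3 - 9z + 5
  -4z^3 + z^2 + 2z - 9
= z^5 + z^4 - 10z^3 + z^2 - 7z - 4


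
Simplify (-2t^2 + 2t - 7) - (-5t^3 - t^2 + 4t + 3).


Distribute the minus sign:
  (-2t^2 + 2t - 7)
- (-5t^3 - t^2 + 4t + 3)
Negate second polynomial: 5t^3 + t^2 - 4t - 3
Add: 5t^3 - t^2 - 2t - 10


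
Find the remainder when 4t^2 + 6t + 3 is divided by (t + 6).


By the Remainder Theorem, the remainder equals p(-6):
  4*(-6)^2 = 144
  6*(-6)^1 = -36
  constant: 3
Sum: 144 - 36 + 3 = 111


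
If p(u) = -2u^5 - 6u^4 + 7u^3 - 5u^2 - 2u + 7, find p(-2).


Using direct substitution:
  -2 * (-2)^5 = 64
  -6 * (-2)^4 = -96
  7 * (-2)^3 = -56
  -5 * (-2)^2 = -20
  -2 * (-2)^1 = 4
  constant: 7
Sum = 64 - 96 - 56 - 20 + 4 + 7 = -97


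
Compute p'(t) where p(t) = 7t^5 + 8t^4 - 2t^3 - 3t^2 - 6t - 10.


Apply the power rule term by term:
  d/dt(7t^5) = 35t^4
  d/dt(8t^4) = 32t^3
  d/dt(-2t^3) = -6t^2
  d/dt(-3t^2) = -6t
  d/dt(-6t) = -6
  d/dt(-10) = 0
p'(t) = 35t^4 + 32t^3 - 6t^2 - 6t - 6


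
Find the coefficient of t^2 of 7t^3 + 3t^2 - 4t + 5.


Read off the coefficient of t^2: 3


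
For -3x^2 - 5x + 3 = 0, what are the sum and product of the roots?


For ax^2+bx+c=0: sum = -b/a, product = c/a.
a=-3, b=-5, c=3
Sum = -(-5)/-3 = -5/3
Product = (3)/-3 = -1


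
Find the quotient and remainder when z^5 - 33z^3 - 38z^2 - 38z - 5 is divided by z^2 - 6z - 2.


(z^5 - 33z^3 - 38z^2 - 38z - 5) / (z^2 - 6z - 2)
Step 1: z^3 * (z^2 - 6z - 2) = z^5 - 6z^4 - 2z^3; subtract.
Step 2: 6z^2 * (z^2 - 6z - 2) = 6z^4 - 36z^3 - 12z^2; subtract.
Step 3: 5z * (z^2 - 6z - 2) = 5z^3 - 30z^2 - 10z; subtract.
Step 4: 4 * (z^2 - 6z - 2) = 4z^2 - 24z - 8; subtract.
Quotient: z^3 + 6z^2 + 5z + 4, Remainder: -4z + 3


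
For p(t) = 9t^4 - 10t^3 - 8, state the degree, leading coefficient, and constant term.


Highest power of t is 4, with coefficient 9. Constant term is -8.
Degree = 4, leading coefficient = 9, constant term = -8


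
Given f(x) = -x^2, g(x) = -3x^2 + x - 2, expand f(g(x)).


Substitute g(x) into f:
f(g(x)) = -1*(-3x^2 + x - 2)^2
(-3x^2 + x - 2)^2 = 9x^4 - 6x^3 + 13x^2 - 4x + 4
Expand and combine: -9x^4 + 6x^3 - 13x^2 + 4x - 4


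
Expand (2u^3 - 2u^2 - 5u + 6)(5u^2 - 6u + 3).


Distribute each term of the first polynomial:
  (2u^3)(5u^2 - 6u + 3) = 10u^5 - 12u^4 + 6u^3
  (-2u^2)(5u^2 - 6u + 3) = -10u^4 + 12u^3 - 6u^2
  (-5u)(5u^2 - 6u + 3) = -25u^3 + 30u^2 - 15u
  (6)(5u^2 - 6u + 3) = 30u^2 - 36u + 18
Sum: 10u^5 - 22u^4 - 7u^3 + 54u^2 - 51u + 18


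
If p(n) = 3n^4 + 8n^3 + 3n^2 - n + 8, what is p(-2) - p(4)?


p(-2) = 6
p(4) = 1332
p(-2) - p(4) = 6 - 1332 = -1326


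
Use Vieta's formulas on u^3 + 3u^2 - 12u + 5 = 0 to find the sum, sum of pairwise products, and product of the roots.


Monic cubic u^3+bu^2+cu+d=0: sum=-b, pairwise sum=c, product=-d.
b=3, c=-12, d=5
r1+r2+r3 = -3
r1r2+r1r3+r2r3 = -12
r1r2r3 = -5


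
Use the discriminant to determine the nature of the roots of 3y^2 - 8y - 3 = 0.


D = b^2 - 4ac = (-8)^2 - 4(3)(-3) = 64 + 36 = 100
Since D > 0: two distinct rational roots


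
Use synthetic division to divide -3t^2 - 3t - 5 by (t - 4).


Synthetic division with c = 4. Coefficients: -3, -3, -5
Bring down -3.
  -3 * 4 = -12; -12 - 3 = -15
  -15 * 4 = -60; -60 - 5 = -65
Quotient: -3t - 15, Remainder: -65


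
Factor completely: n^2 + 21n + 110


Roots satisfy r1 + r2 = -b/a = -21 and r1*r2 = c/a = 110.
So r1 = -11, r2 = -10.
n^2 + 21n + 110 = (n - r1)(n - r2) = (n + 11)(n + 10)


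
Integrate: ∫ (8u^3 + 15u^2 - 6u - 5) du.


Reverse power rule on each term:
  ∫ 8u^3 du = 2u^4
  ∫ 15u^2 du = 5u^3
  ∫ -6u du = -3u^2
  ∫ -5 du = -5u
F(u) = 2u^4 + 5u^3 - 3u^2 - 5u + C


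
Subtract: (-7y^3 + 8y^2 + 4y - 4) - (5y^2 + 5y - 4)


Distribute the minus sign:
  (-7y^3 + 8y^2 + 4y - 4)
- (5y^2 + 5y - 4)
Negate second polynomial: -5y^2 - 5y + 4
Add: -7y^3 + 3y^2 - y


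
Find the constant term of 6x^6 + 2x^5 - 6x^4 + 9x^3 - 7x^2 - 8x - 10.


Read off the constant term: -10


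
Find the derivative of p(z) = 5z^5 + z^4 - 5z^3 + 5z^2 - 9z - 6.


Apply the power rule term by term:
  d/dz(5z^5) = 25z^4
  d/dz(z^4) = 4z^3
  d/dz(-5z^3) = -15z^2
  d/dz(5z^2) = 10z
  d/dz(-9z) = -9
  d/dz(-6) = 0
p'(z) = 25z^4 + 4z^3 - 15z^2 + 10z - 9


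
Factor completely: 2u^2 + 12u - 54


Roots satisfy r1 + r2 = -b/a = -6 and r1*r2 = c/a = -27.
So r1 = -9, r2 = 3.
2u^2 + 12u - 54 = 2(u - r1)(u - r2) = 2(u + 9)(u - 3)


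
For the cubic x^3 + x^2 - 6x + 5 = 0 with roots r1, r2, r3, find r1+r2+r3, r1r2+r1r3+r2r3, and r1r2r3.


Monic cubic x^3+bx^2+cx+d=0: sum=-b, pairwise sum=c, product=-d.
b=1, c=-6, d=5
r1+r2+r3 = -1
r1r2+r1r3+r2r3 = -6
r1r2r3 = -5


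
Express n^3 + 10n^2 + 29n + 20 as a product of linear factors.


Try integer roots (divisors of 20). n=-4: p(-4)=0.
Divide out (n + 4): quotient is n^2 + 6n + 5.
Factor the quadratic: (n + 1)(n + 5)
Result: (n + 4)(n + 1)(n + 5)


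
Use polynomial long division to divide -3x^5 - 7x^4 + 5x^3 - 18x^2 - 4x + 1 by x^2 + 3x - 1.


(-3x^5 - 7x^4 + 5x^3 - 18x^2 - 4x + 1) / (x^2 + 3x - 1)
Step 1: -3x^3 * (x^2 + 3x - 1) = -3x^5 - 9x^4 + 3x^3; subtract.
Step 2: 2x^2 * (x^2 + 3x - 1) = 2x^4 + 6x^3 - 2x^2; subtract.
Step 3: -4x * (x^2 + 3x - 1) = -4x^3 - 12x^2 + 4x; subtract.
Step 4: -4 * (x^2 + 3x - 1) = -4x^2 - 12x + 4; subtract.
Quotient: -3x^3 + 2x^2 - 4x - 4, Remainder: 4x - 3


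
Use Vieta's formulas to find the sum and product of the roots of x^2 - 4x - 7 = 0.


For ax^2+bx+c=0: sum = -b/a, product = c/a.
a=1, b=-4, c=-7
Sum = -(-4)/1 = 4
Product = (-7)/1 = -7


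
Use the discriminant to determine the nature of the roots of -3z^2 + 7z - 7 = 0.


D = b^2 - 4ac = (7)^2 - 4(-3)(-7) = 49 - 84 = -35
Since D < 0: two complex conjugate roots (no real roots)


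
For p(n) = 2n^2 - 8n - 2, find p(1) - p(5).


p(1) = -8
p(5) = 8
p(1) - p(5) = -8 - 8 = -16


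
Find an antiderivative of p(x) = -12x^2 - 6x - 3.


Reverse power rule on each term:
  ∫ -12x^2 dx = -4x^3
  ∫ -6x dx = -3x^2
  ∫ -3 dx = -3x
F(x) = -4x^3 - 3x^2 - 3x + C


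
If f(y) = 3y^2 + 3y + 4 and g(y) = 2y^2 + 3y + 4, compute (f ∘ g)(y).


Substitute g(y) into f:
f(g(y)) = 3*(2y^2 + 3y + 4)^2 + 3*(2y^2 + 3y + 4) + 4
(2y^2 + 3y + 4)^2 = 4y^4 + 12y^3 + 25y^2 + 24y + 16
Expand and combine: 12y^4 + 36y^3 + 81y^2 + 81y + 64


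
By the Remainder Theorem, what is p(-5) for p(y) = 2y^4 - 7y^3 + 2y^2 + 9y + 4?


By the Remainder Theorem, the remainder equals p(-5):
  2*(-5)^4 = 1250
  -7*(-5)^3 = 875
  2*(-5)^2 = 50
  9*(-5)^1 = -45
  constant: 4
Sum: 1250 + 875 + 50 - 45 + 4 = 2134


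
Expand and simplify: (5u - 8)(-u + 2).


Distribute each term of the first polynomial:
  (5u)(-u + 2) = -5u^2 + 10u
  (-8)(-u + 2) = 8u - 16
Sum: -5u^2 + 18u - 16


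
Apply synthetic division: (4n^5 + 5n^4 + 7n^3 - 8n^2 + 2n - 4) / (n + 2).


Synthetic division with c = -2. Coefficients: 4, 5, 7, -8, 2, -4
Bring down 4.
  4 * -2 = -8; -8 + 5 = -3
  -3 * -2 = 6; 6 + 7 = 13
  13 * -2 = -26; -26 - 8 = -34
  -34 * -2 = 68; 68 + 2 = 70
  70 * -2 = -140; -140 - 4 = -144
Quotient: 4n^4 - 3n^3 + 13n^2 - 34n + 70, Remainder: -144


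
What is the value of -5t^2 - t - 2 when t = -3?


Using direct substitution:
  -5 * (-3)^2 = -45
  -1 * (-3)^1 = 3
  constant: -2
Sum = -45 + 3 - 2 = -44


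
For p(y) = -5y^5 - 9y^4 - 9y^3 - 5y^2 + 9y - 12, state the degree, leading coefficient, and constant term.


Highest power of y is 5, with coefficient -5. Constant term is -12.
Degree = 5, leading coefficient = -5, constant term = -12


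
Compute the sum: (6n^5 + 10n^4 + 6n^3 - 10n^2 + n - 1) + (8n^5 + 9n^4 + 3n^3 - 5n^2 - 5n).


Align terms by degree and add:
  6n^5 + 10n^4 + 6n^3 - 10n^2 + n - 1
+ 8n^5 + 9n^4 + 3n^3 - 5n^2 - 5n
= 14n^5 + 19n^4 + 9n^3 - 15n^2 - 4n - 1


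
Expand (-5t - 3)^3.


Expand (-5t - 3)^3 by repeated multiplication:
  (-5t - 3)^2 = 25t^2 + 30t + 9
= -125t^3 - 225t^2 - 135t - 27


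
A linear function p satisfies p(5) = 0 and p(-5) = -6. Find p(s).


p(s) = ms + b. Using p(5)=0, p(-5)=-6:
m = (0 + 6)/(5 + 5) = 6/10 = 3/5
b = 0 - m*(5) = 0 - 3 = -3
p(s) = (3/5)s - 3


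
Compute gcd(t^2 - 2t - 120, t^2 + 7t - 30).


Factor each:
  t^2 - 2t - 120 = (t + 10)(t - 12)
  t^2 + 7t - 30 = (t + 10)(t - 3)
Common monic factor: t + 10


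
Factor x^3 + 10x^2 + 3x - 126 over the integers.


Try integer roots (divisors of -126). x=-7: p(-7)=0.
Divide out (x + 7): quotient is x^2 + 3x - 18.
Factor the quadratic: (x - 3)(x + 6)
Result: (x + 7)(x - 3)(x + 6)


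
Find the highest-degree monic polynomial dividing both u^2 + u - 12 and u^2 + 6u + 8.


Factor each:
  u^2 + u - 12 = (u + 4)(u - 3)
  u^2 + 6u + 8 = (u + 4)(u + 2)
Common monic factor: u + 4


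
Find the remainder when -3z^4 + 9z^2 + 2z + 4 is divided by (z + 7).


By the Remainder Theorem, the remainder equals p(-7):
  -3*(-7)^4 = -7203
  0*(-7)^3 = 0
  9*(-7)^2 = 441
  2*(-7)^1 = -14
  constant: 4
Sum: -7203 + 0 + 441 - 14 + 4 = -6772


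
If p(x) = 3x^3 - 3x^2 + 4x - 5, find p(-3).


Using direct substitution:
  3 * (-3)^3 = -81
  -3 * (-3)^2 = -27
  4 * (-3)^1 = -12
  constant: -5
Sum = -81 - 27 - 12 - 5 = -125


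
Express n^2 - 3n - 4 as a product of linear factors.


Roots satisfy r1 + r2 = -b/a = 3 and r1*r2 = c/a = -4.
So r1 = 4, r2 = -1.
n^2 - 3n - 4 = (n - r1)(n - r2) = (n - 4)(n + 1)


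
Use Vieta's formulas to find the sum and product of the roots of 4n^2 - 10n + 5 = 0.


For an^2+bn+c=0: sum = -b/a, product = c/a.
a=4, b=-10, c=5
Sum = -(-10)/4 = 5/2
Product = (5)/4 = 5/4


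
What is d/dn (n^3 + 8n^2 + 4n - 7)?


Apply the power rule term by term:
  d/dn(n^3) = 3n^2
  d/dn(8n^2) = 16n
  d/dn(4n) = 4
  d/dn(-7) = 0
p'(n) = 3n^2 + 16n + 4


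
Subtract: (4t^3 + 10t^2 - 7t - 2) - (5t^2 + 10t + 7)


Distribute the minus sign:
  (4t^3 + 10t^2 - 7t - 2)
- (5t^2 + 10t + 7)
Negate second polynomial: -5t^2 - 10t - 7
Add: 4t^3 + 5t^2 - 17t - 9


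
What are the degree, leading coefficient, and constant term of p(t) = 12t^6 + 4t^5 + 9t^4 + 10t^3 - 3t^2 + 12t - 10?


Highest power of t is 6, with coefficient 12. Constant term is -10.
Degree = 6, leading coefficient = 12, constant term = -10


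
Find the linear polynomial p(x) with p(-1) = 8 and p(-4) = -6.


p(x) = mx + b. Using p(-1)=8, p(-4)=-6:
m = (8 + 6)/(-1 + 4) = 14/3 = 14/3
b = 8 - m*(-1) = 8 + 14/3 = 38/3
p(x) = (14/3)x + (38/3)


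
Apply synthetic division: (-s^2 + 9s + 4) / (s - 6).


Synthetic division with c = 6. Coefficients: -1, 9, 4
Bring down -1.
  -1 * 6 = -6; -6 + 9 = 3
  3 * 6 = 18; 18 + 4 = 22
Quotient: -s + 3, Remainder: 22


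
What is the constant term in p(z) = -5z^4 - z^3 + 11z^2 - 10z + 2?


Read off the constant term: 2


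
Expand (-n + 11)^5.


Expand (-n + 11)^5 by repeated multiplication:
  (-n + 11)^2 = n^2 - 22n + 121
  (-n + 11)^3 = -n^3 + 33n^2 - 363n + 1331
  (-n + 11)^4 = n^4 - 44n^3 + 726n^2 - 5324n + 14641
= -n^5 + 55n^4 - 1210n^3 + 13310n^2 - 73205n + 161051


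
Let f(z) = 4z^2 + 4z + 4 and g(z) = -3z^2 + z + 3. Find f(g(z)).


Substitute g(z) into f:
f(g(z)) = 4*(-3z^2 + z + 3)^2 + 4*(-3z^2 + z + 3) + 4
(-3z^2 + z + 3)^2 = 9z^4 - 6z^3 - 17z^2 + 6z + 9
Expand and combine: 36z^4 - 24z^3 - 80z^2 + 28z + 52


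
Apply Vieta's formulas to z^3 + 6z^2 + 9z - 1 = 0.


Monic cubic z^3+bz^2+cz+d=0: sum=-b, pairwise sum=c, product=-d.
b=6, c=9, d=-1
r1+r2+r3 = -6
r1r2+r1r3+r2r3 = 9
r1r2r3 = 1


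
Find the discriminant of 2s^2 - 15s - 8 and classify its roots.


D = b^2 - 4ac = (-15)^2 - 4(2)(-8) = 225 + 64 = 289
Since D > 0: two distinct rational roots


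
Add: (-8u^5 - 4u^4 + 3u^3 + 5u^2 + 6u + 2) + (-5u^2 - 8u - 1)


Align terms by degree and add:
  -8u^5 - 4u^4 + 3u^3 + 5u^2 + 6u + 2
  -5u^2 - 8u - 1
= -8u^5 - 4u^4 + 3u^3 - 2u + 1


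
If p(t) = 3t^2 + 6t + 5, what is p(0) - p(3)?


p(0) = 5
p(3) = 50
p(0) - p(3) = 5 - 50 = -45


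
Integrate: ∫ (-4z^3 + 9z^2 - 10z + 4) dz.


Reverse power rule on each term:
  ∫ -4z^3 dz = -z^4
  ∫ 9z^2 dz = 3z^3
  ∫ -10z dz = -5z^2
  ∫ 4 dz = 4z
F(z) = -z^4 + 3z^3 - 5z^2 + 4z + C


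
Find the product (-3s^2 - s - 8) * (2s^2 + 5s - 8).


Distribute each term of the first polynomial:
  (-3s^2)(2s^2 + 5s - 8) = -6s^4 - 15s^3 + 24s^2
  (-s)(2s^2 + 5s - 8) = -2s^3 - 5s^2 + 8s
  (-8)(2s^2 + 5s - 8) = -16s^2 - 40s + 64
Sum: -6s^4 - 17s^3 + 3s^2 - 32s + 64


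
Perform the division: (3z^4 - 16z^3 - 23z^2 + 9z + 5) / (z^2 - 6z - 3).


(3z^4 - 16z^3 - 23z^2 + 9z + 5) / (z^2 - 6z - 3)
Step 1: 3z^2 * (z^2 - 6z - 3) = 3z^4 - 18z^3 - 9z^2; subtract.
Step 2: 2z * (z^2 - 6z - 3) = 2z^3 - 12z^2 - 6z; subtract.
Step 3: -2 * (z^2 - 6z - 3) = -2z^2 + 12z + 6; subtract.
Quotient: 3z^2 + 2z - 2, Remainder: 3z - 1


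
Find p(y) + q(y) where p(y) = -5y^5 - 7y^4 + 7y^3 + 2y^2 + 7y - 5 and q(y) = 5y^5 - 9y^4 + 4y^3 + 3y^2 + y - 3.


Align terms by degree and add:
  -5y^5 - 7y^4 + 7y^3 + 2y^2 + 7y - 5
+ 5y^5 - 9y^4 + 4y^3 + 3y^2 + y - 3
= -16y^4 + 11y^3 + 5y^2 + 8y - 8


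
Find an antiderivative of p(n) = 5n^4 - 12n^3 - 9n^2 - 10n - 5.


Reverse power rule on each term:
  ∫ 5n^4 dn = n^5
  ∫ -12n^3 dn = -3n^4
  ∫ -9n^2 dn = -3n^3
  ∫ -10n dn = -5n^2
  ∫ -5 dn = -5n
F(n) = n^5 - 3n^4 - 3n^3 - 5n^2 - 5n + C


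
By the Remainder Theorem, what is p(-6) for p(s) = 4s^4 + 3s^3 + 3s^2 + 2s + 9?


By the Remainder Theorem, the remainder equals p(-6):
  4*(-6)^4 = 5184
  3*(-6)^3 = -648
  3*(-6)^2 = 108
  2*(-6)^1 = -12
  constant: 9
Sum: 5184 - 648 + 108 - 12 + 9 = 4641


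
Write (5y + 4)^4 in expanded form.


Expand (5y + 4)^4 by repeated multiplication:
  (5y + 4)^2 = 25y^2 + 40y + 16
  (5y + 4)^3 = 125y^3 + 300y^2 + 240y + 64
= 625y^4 + 2000y^3 + 2400y^2 + 1280y + 256


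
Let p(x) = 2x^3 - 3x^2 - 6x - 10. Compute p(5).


Using direct substitution:
  2 * (5)^3 = 250
  -3 * (5)^2 = -75
  -6 * (5)^1 = -30
  constant: -10
Sum = 250 - 75 - 30 - 10 = 135


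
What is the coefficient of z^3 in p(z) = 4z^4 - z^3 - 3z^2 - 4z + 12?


Read off the coefficient of z^3: -1


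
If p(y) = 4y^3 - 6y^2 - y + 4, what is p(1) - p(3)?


p(1) = 1
p(3) = 55
p(1) - p(3) = 1 - 55 = -54


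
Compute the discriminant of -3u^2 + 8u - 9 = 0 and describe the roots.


D = b^2 - 4ac = (8)^2 - 4(-3)(-9) = 64 - 108 = -44
Since D < 0: two complex conjugate roots (no real roots)


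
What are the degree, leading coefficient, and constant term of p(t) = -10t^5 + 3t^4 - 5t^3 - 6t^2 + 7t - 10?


Highest power of t is 5, with coefficient -10. Constant term is -10.
Degree = 5, leading coefficient = -10, constant term = -10


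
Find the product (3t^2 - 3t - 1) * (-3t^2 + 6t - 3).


Distribute each term of the first polynomial:
  (3t^2)(-3t^2 + 6t - 3) = -9t^4 + 18t^3 - 9t^2
  (-3t)(-3t^2 + 6t - 3) = 9t^3 - 18t^2 + 9t
  (-1)(-3t^2 + 6t - 3) = 3t^2 - 6t + 3
Sum: -9t^4 + 27t^3 - 24t^2 + 3t + 3


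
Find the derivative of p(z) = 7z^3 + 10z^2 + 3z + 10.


Apply the power rule term by term:
  d/dz(7z^3) = 21z^2
  d/dz(10z^2) = 20z
  d/dz(3z) = 3
  d/dz(10) = 0
p'(z) = 21z^2 + 20z + 3


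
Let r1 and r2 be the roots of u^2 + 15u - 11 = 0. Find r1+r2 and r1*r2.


For au^2+bu+c=0: sum = -b/a, product = c/a.
a=1, b=15, c=-11
Sum = -(15)/1 = -15
Product = (-11)/1 = -11


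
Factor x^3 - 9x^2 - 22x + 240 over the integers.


Try integer roots (divisors of 240). x=-5: p(-5)=0.
Divide out (x + 5): quotient is x^2 - 14x + 48.
Factor the quadratic: (x - 6)(x - 8)
Result: (x + 5)(x - 6)(x - 8)


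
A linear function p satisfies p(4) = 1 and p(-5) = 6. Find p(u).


p(u) = mu + b. Using p(4)=1, p(-5)=6:
m = (1 - 6)/(4 + 5) = -5/9 = -5/9
b = 1 - m*(4) = 1 + 20/9 = 29/9
p(u) = -(5/9)u + (29/9)


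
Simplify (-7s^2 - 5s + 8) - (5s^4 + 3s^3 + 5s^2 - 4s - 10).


Distribute the minus sign:
  (-7s^2 - 5s + 8)
- (5s^4 + 3s^3 + 5s^2 - 4s - 10)
Negate second polynomial: -5s^4 - 3s^3 - 5s^2 + 4s + 10
Add: -5s^4 - 3s^3 - 12s^2 - s + 18


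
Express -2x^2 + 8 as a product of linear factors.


Roots satisfy r1 + r2 = -b/a = 0 and r1*r2 = c/a = -4.
So r1 = 2, r2 = -2.
-2x^2 + 8 = -2(x - r1)(x - r2) = -2(x - 2)(x + 2)


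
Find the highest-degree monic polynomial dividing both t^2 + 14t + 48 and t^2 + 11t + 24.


Factor each:
  t^2 + 14t + 48 = (t + 8)(t + 6)
  t^2 + 11t + 24 = (t + 8)(t + 3)
Common monic factor: t + 8


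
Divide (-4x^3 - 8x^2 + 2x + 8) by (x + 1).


(-4x^3 - 8x^2 + 2x + 8) / (x + 1)
Step 1: -4x^2 * (x + 1) = -4x^3 - 4x^2; subtract.
Step 2: -4x * (x + 1) = -4x^2 - 4x; subtract.
Step 3: 6 * (x + 1) = 6x + 6; subtract.
Quotient: -4x^2 - 4x + 6, Remainder: 2


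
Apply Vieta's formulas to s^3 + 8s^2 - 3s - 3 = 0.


Monic cubic s^3+bs^2+cs+d=0: sum=-b, pairwise sum=c, product=-d.
b=8, c=-3, d=-3
r1+r2+r3 = -8
r1r2+r1r3+r2r3 = -3
r1r2r3 = 3


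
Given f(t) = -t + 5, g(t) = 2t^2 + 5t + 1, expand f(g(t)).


Substitute g(t) into f:
f(g(t)) = -1*(2t^2 + 5t + 1) + 5
Expand and combine: -2t^2 - 5t + 4


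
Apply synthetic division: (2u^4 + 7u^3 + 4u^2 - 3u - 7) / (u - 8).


Synthetic division with c = 8. Coefficients: 2, 7, 4, -3, -7
Bring down 2.
  2 * 8 = 16; 16 + 7 = 23
  23 * 8 = 184; 184 + 4 = 188
  188 * 8 = 1504; 1504 - 3 = 1501
  1501 * 8 = 12008; 12008 - 7 = 12001
Quotient: 2u^3 + 23u^2 + 188u + 1501, Remainder: 12001


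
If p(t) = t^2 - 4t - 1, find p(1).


Using direct substitution:
  1 * (1)^2 = 1
  -4 * (1)^1 = -4
  constant: -1
Sum = 1 - 4 - 1 = -4


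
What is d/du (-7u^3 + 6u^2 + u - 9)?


Apply the power rule term by term:
  d/du(-7u^3) = -21u^2
  d/du(6u^2) = 12u
  d/du(u) = 1
  d/du(-9) = 0
p'(u) = -21u^2 + 12u + 1


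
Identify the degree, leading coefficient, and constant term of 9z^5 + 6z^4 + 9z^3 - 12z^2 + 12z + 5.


Highest power of z is 5, with coefficient 9. Constant term is 5.
Degree = 5, leading coefficient = 9, constant term = 5


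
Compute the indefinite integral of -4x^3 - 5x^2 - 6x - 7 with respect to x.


Reverse power rule on each term:
  ∫ -4x^3 dx = -x^4
  ∫ -5x^2 dx = -(5/3)x^3
  ∫ -6x dx = -3x^2
  ∫ -7 dx = -7x
F(x) = -x^4 - (5/3)x^3 - 3x^2 - 7x + C


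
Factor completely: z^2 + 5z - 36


Roots satisfy r1 + r2 = -b/a = -5 and r1*r2 = c/a = -36.
So r1 = 4, r2 = -9.
z^2 + 5z - 36 = (z - r1)(z - r2) = (z - 4)(z + 9)


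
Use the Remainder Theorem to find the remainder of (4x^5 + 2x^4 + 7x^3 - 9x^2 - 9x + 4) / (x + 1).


By the Remainder Theorem, the remainder equals p(-1):
  4*(-1)^5 = -4
  2*(-1)^4 = 2
  7*(-1)^3 = -7
  -9*(-1)^2 = -9
  -9*(-1)^1 = 9
  constant: 4
Sum: -4 + 2 - 7 - 9 + 9 + 4 = -5


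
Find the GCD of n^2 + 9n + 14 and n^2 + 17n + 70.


Factor each:
  n^2 + 9n + 14 = (n + 7)(n + 2)
  n^2 + 17n + 70 = (n + 7)(n + 10)
Common monic factor: n + 7


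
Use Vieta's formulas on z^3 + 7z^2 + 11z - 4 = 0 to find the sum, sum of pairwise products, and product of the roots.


Monic cubic z^3+bz^2+cz+d=0: sum=-b, pairwise sum=c, product=-d.
b=7, c=11, d=-4
r1+r2+r3 = -7
r1r2+r1r3+r2r3 = 11
r1r2r3 = 4


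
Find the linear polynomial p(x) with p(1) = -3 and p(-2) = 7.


p(x) = mx + b. Using p(1)=-3, p(-2)=7:
m = (-3 - 7)/(1 + 2) = -10/3 = -10/3
b = -3 - m*(1) = -3 + 10/3 = 1/3
p(x) = -(10/3)x + (1/3)


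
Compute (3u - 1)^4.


Expand (3u - 1)^4 by repeated multiplication:
  (3u - 1)^2 = 9u^2 - 6u + 1
  (3u - 1)^3 = 27u^3 - 27u^2 + 9u - 1
= 81u^4 - 108u^3 + 54u^2 - 12u + 1


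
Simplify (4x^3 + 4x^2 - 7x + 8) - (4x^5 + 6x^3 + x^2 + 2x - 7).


Distribute the minus sign:
  (4x^3 + 4x^2 - 7x + 8)
- (4x^5 + 6x^3 + x^2 + 2x - 7)
Negate second polynomial: -4x^5 - 6x^3 - x^2 - 2x + 7
Add: -4x^5 - 2x^3 + 3x^2 - 9x + 15


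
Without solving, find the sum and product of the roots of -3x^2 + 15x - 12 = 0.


For ax^2+bx+c=0: sum = -b/a, product = c/a.
a=-3, b=15, c=-12
Sum = -(15)/-3 = 5
Product = (-12)/-3 = 4


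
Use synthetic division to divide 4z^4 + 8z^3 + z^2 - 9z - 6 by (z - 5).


Synthetic division with c = 5. Coefficients: 4, 8, 1, -9, -6
Bring down 4.
  4 * 5 = 20; 20 + 8 = 28
  28 * 5 = 140; 140 + 1 = 141
  141 * 5 = 705; 705 - 9 = 696
  696 * 5 = 3480; 3480 - 6 = 3474
Quotient: 4z^3 + 28z^2 + 141z + 696, Remainder: 3474


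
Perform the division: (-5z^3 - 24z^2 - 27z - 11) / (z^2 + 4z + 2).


(-5z^3 - 24z^2 - 27z - 11) / (z^2 + 4z + 2)
Step 1: -5z * (z^2 + 4z + 2) = -5z^3 - 20z^2 - 10z; subtract.
Step 2: -4 * (z^2 + 4z + 2) = -4z^2 - 16z - 8; subtract.
Quotient: -5z - 4, Remainder: -z - 3


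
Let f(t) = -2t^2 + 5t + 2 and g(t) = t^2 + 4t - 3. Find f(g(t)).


Substitute g(t) into f:
f(g(t)) = -2*(t^2 + 4t - 3)^2 + 5*(t^2 + 4t - 3) + 2
(t^2 + 4t - 3)^2 = t^4 + 8t^3 + 10t^2 - 24t + 9
Expand and combine: -2t^4 - 16t^3 - 15t^2 + 68t - 31


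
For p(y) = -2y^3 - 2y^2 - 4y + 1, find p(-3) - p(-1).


p(-3) = 49
p(-1) = 5
p(-3) - p(-1) = 49 - 5 = 44


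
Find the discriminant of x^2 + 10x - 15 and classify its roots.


D = b^2 - 4ac = (10)^2 - 4(1)(-15) = 100 + 60 = 160
Since D > 0: two distinct irrational roots


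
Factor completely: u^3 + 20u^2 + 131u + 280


Try integer roots (divisors of 280). u=-5: p(-5)=0.
Divide out (u + 5): quotient is u^2 + 15u + 56.
Factor the quadratic: (u + 8)(u + 7)
Result: (u + 5)(u + 8)(u + 7)


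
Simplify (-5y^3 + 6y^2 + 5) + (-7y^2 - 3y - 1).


Align terms by degree and add:
  -5y^3 + 6y^2 + 5
  -7y^2 - 3y - 1
= -5y^3 - y^2 - 3y + 4


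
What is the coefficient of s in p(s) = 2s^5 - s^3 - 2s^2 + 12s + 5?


Read off the coefficient of s: 12


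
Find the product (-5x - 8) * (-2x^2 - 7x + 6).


Distribute each term of the first polynomial:
  (-5x)(-2x^2 - 7x + 6) = 10x^3 + 35x^2 - 30x
  (-8)(-2x^2 - 7x + 6) = 16x^2 + 56x - 48
Sum: 10x^3 + 51x^2 + 26x - 48


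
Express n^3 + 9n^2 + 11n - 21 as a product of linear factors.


Try integer roots (divisors of -21). n=-7: p(-7)=0.
Divide out (n + 7): quotient is n^2 + 2n - 3.
Factor the quadratic: (n + 3)(n - 1)
Result: (n + 7)(n + 3)(n - 1)


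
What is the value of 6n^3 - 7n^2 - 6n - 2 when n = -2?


Using direct substitution:
  6 * (-2)^3 = -48
  -7 * (-2)^2 = -28
  -6 * (-2)^1 = 12
  constant: -2
Sum = -48 - 28 + 12 - 2 = -66


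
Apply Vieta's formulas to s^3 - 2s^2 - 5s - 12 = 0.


Monic cubic s^3+bs^2+cs+d=0: sum=-b, pairwise sum=c, product=-d.
b=-2, c=-5, d=-12
r1+r2+r3 = 2
r1r2+r1r3+r2r3 = -5
r1r2r3 = 12


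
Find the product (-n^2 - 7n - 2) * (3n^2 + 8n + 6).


Distribute each term of the first polynomial:
  (-n^2)(3n^2 + 8n + 6) = -3n^4 - 8n^3 - 6n^2
  (-7n)(3n^2 + 8n + 6) = -21n^3 - 56n^2 - 42n
  (-2)(3n^2 + 8n + 6) = -6n^2 - 16n - 12
Sum: -3n^4 - 29n^3 - 68n^2 - 58n - 12


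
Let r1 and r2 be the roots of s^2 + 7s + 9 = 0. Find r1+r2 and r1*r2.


For as^2+bs+c=0: sum = -b/a, product = c/a.
a=1, b=7, c=9
Sum = -(7)/1 = -7
Product = (9)/1 = 9


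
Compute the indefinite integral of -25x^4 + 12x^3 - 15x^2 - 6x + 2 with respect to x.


Reverse power rule on each term:
  ∫ -25x^4 dx = -5x^5
  ∫ 12x^3 dx = 3x^4
  ∫ -15x^2 dx = -5x^3
  ∫ -6x dx = -3x^2
  ∫ 2 dx = 2x
F(x) = -5x^5 + 3x^4 - 5x^3 - 3x^2 + 2x + C


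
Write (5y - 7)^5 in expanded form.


Expand (5y - 7)^5 by repeated multiplication:
  (5y - 7)^2 = 25y^2 - 70y + 49
  (5y - 7)^3 = 125y^3 - 525y^2 + 735y - 343
  (5y - 7)^4 = 625y^4 - 3500y^3 + 7350y^2 - 6860y + 2401
= 3125y^5 - 21875y^4 + 61250y^3 - 85750y^2 + 60025y - 16807


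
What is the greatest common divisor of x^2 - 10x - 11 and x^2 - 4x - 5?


Factor each:
  x^2 - 10x - 11 = (x + 1)(x - 11)
  x^2 - 4x - 5 = (x + 1)(x - 5)
Common monic factor: x + 1


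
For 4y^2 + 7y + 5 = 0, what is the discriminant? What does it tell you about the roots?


D = b^2 - 4ac = (7)^2 - 4(4)(5) = 49 - 80 = -31
Since D < 0: two complex conjugate roots (no real roots)


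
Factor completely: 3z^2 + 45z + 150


Roots satisfy r1 + r2 = -b/a = -15 and r1*r2 = c/a = 50.
So r1 = -10, r2 = -5.
3z^2 + 45z + 150 = 3(z - r1)(z - r2) = 3(z + 10)(z + 5)


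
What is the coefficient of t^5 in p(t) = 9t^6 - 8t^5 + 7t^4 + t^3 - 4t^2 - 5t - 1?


Read off the coefficient of t^5: -8


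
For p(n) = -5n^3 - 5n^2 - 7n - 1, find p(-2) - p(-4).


p(-2) = 33
p(-4) = 267
p(-2) - p(-4) = 33 - 267 = -234


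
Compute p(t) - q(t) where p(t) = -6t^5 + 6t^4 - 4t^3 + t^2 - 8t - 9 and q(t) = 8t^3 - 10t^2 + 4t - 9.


Distribute the minus sign:
  (-6t^5 + 6t^4 - 4t^3 + t^2 - 8t - 9)
- (8t^3 - 10t^2 + 4t - 9)
Negate second polynomial: -8t^3 + 10t^2 - 4t + 9
Add: -6t^5 + 6t^4 - 12t^3 + 11t^2 - 12t


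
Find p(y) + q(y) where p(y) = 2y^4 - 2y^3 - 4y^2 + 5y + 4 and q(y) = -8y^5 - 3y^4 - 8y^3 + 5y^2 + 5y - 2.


Align terms by degree and add:
  2y^4 - 2y^3 - 4y^2 + 5y + 4
  -8y^5 - 3y^4 - 8y^3 + 5y^2 + 5y - 2
= -8y^5 - y^4 - 10y^3 + y^2 + 10y + 2


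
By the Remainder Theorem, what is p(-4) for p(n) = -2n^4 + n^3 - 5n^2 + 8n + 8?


By the Remainder Theorem, the remainder equals p(-4):
  -2*(-4)^4 = -512
  1*(-4)^3 = -64
  -5*(-4)^2 = -80
  8*(-4)^1 = -32
  constant: 8
Sum: -512 - 64 - 80 - 32 + 8 = -680


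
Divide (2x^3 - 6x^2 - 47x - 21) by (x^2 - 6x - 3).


(2x^3 - 6x^2 - 47x - 21) / (x^2 - 6x - 3)
Step 1: 2x * (x^2 - 6x - 3) = 2x^3 - 12x^2 - 6x; subtract.
Step 2: 6 * (x^2 - 6x - 3) = 6x^2 - 36x - 18; subtract.
Quotient: 2x + 6, Remainder: -5x - 3


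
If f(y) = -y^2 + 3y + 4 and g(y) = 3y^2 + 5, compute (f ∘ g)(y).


Substitute g(y) into f:
f(g(y)) = -1*(3y^2 + 5)^2 + 3*(3y^2 + 5) + 4
(3y^2 + 5)^2 = 9y^4 + 30y^2 + 25
Expand and combine: -9y^4 - 21y^2 - 6


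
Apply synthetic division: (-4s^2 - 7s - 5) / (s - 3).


Synthetic division with c = 3. Coefficients: -4, -7, -5
Bring down -4.
  -4 * 3 = -12; -12 - 7 = -19
  -19 * 3 = -57; -57 - 5 = -62
Quotient: -4s - 19, Remainder: -62


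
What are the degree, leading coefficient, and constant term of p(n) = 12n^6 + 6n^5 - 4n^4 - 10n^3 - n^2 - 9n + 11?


Highest power of n is 6, with coefficient 12. Constant term is 11.
Degree = 6, leading coefficient = 12, constant term = 11


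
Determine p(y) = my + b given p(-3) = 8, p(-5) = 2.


p(y) = my + b. Using p(-3)=8, p(-5)=2:
m = (8 - 2)/(-3 + 5) = 6/2 = 3
b = 8 - m*(-3) = 8 + 9 = 17
p(y) = 3y + 17


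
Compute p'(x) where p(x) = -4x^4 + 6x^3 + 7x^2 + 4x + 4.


Apply the power rule term by term:
  d/dx(-4x^4) = -16x^3
  d/dx(6x^3) = 18x^2
  d/dx(7x^2) = 14x
  d/dx(4x) = 4
  d/dx(4) = 0
p'(x) = -16x^3 + 18x^2 + 14x + 4


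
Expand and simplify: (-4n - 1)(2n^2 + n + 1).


Distribute each term of the first polynomial:
  (-4n)(2n^2 + n + 1) = -8n^3 - 4n^2 - 4n
  (-1)(2n^2 + n + 1) = -2n^2 - n - 1
Sum: -8n^3 - 6n^2 - 5n - 1


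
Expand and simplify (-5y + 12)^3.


Expand (-5y + 12)^3 by repeated multiplication:
  (-5y + 12)^2 = 25y^2 - 120y + 144
= -125y^3 + 900y^2 - 2160y + 1728


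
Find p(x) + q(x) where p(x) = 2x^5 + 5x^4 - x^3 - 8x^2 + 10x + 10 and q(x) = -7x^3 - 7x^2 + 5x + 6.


Align terms by degree and add:
  2x^5 + 5x^4 - x^3 - 8x^2 + 10x + 10
  -7x^3 - 7x^2 + 5x + 6
= 2x^5 + 5x^4 - 8x^3 - 15x^2 + 15x + 16


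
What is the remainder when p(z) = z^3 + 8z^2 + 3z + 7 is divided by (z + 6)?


By the Remainder Theorem, the remainder equals p(-6):
  1*(-6)^3 = -216
  8*(-6)^2 = 288
  3*(-6)^1 = -18
  constant: 7
Sum: -216 + 288 - 18 + 7 = 61


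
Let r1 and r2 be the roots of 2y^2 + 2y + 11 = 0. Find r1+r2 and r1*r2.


For ay^2+by+c=0: sum = -b/a, product = c/a.
a=2, b=2, c=11
Sum = -(2)/2 = -1
Product = (11)/2 = 11/2


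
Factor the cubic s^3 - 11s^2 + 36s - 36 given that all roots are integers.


Try integer roots (divisors of -36). s=2: p(2)=0.
Divide out (s - 2): quotient is s^2 - 9s + 18.
Factor the quadratic: (s - 6)(s - 3)
Result: (s - 2)(s - 6)(s - 3)


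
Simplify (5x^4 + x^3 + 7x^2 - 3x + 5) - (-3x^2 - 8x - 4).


Distribute the minus sign:
  (5x^4 + x^3 + 7x^2 - 3x + 5)
- (-3x^2 - 8x - 4)
Negate second polynomial: 3x^2 + 8x + 4
Add: 5x^4 + x^3 + 10x^2 + 5x + 9


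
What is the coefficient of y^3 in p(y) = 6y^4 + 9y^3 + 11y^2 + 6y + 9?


Read off the coefficient of y^3: 9


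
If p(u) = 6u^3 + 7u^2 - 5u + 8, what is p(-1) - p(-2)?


p(-1) = 14
p(-2) = -2
p(-1) - p(-2) = 14 + 2 = 16


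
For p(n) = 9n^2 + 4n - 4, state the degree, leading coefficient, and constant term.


Highest power of n is 2, with coefficient 9. Constant term is -4.
Degree = 2, leading coefficient = 9, constant term = -4


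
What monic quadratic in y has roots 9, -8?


p(y) = (y - 9)(y + 8)
Expand: y^2 - y - 72


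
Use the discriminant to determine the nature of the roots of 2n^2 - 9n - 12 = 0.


D = b^2 - 4ac = (-9)^2 - 4(2)(-12) = 81 + 96 = 177
Since D > 0: two distinct irrational roots


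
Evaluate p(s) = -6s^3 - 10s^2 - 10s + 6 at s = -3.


Using direct substitution:
  -6 * (-3)^3 = 162
  -10 * (-3)^2 = -90
  -10 * (-3)^1 = 30
  constant: 6
Sum = 162 - 90 + 30 + 6 = 108


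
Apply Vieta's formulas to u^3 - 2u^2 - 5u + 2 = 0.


Monic cubic u^3+bu^2+cu+d=0: sum=-b, pairwise sum=c, product=-d.
b=-2, c=-5, d=2
r1+r2+r3 = 2
r1r2+r1r3+r2r3 = -5
r1r2r3 = -2


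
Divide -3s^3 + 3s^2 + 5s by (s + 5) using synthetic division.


Synthetic division with c = -5. Coefficients: -3, 3, 5, 0
Bring down -3.
  -3 * -5 = 15; 15 + 3 = 18
  18 * -5 = -90; -90 + 5 = -85
  -85 * -5 = 425; 425 + 0 = 425
Quotient: -3s^2 + 18s - 85, Remainder: 425


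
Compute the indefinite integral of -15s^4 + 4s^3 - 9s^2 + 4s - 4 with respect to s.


Reverse power rule on each term:
  ∫ -15s^4 ds = -3s^5
  ∫ 4s^3 ds = s^4
  ∫ -9s^2 ds = -3s^3
  ∫ 4s ds = 2s^2
  ∫ -4 ds = -4s
F(s) = -3s^5 + s^4 - 3s^3 + 2s^2 - 4s + C


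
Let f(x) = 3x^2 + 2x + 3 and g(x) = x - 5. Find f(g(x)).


Substitute g(x) into f:
f(g(x)) = 3*(x - 5)^2 + 2*(x - 5) + 3
(x - 5)^2 = x^2 - 10x + 25
Expand and combine: 3x^2 - 28x + 68


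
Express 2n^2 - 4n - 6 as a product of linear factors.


Roots satisfy r1 + r2 = -b/a = 2 and r1*r2 = c/a = -3.
So r1 = -1, r2 = 3.
2n^2 - 4n - 6 = 2(n - r1)(n - r2) = 2(n + 1)(n - 3)


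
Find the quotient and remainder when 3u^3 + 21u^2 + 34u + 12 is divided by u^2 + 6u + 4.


(3u^3 + 21u^2 + 34u + 12) / (u^2 + 6u + 4)
Step 1: 3u * (u^2 + 6u + 4) = 3u^3 + 18u^2 + 12u; subtract.
Step 2: 3 * (u^2 + 6u + 4) = 3u^2 + 18u + 12; subtract.
Quotient: 3u + 3, Remainder: 4u


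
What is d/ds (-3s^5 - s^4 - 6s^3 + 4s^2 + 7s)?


Apply the power rule term by term:
  d/ds(-3s^5) = -15s^4
  d/ds(-s^4) = -4s^3
  d/ds(-6s^3) = -18s^2
  d/ds(4s^2) = 8s
  d/ds(7s) = 7
p'(s) = -15s^4 - 4s^3 - 18s^2 + 8s + 7


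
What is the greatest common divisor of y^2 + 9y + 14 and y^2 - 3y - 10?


Factor each:
  y^2 + 9y + 14 = (y + 2)(y + 7)
  y^2 - 3y - 10 = (y + 2)(y - 5)
Common monic factor: y + 2


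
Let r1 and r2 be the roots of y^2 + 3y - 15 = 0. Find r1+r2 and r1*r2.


For ay^2+by+c=0: sum = -b/a, product = c/a.
a=1, b=3, c=-15
Sum = -(3)/1 = -3
Product = (-15)/1 = -15


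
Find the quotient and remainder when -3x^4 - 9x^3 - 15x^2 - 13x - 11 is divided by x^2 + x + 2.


(-3x^4 - 9x^3 - 15x^2 - 13x - 11) / (x^2 + x + 2)
Step 1: -3x^2 * (x^2 + x + 2) = -3x^4 - 3x^3 - 6x^2; subtract.
Step 2: -6x * (x^2 + x + 2) = -6x^3 - 6x^2 - 12x; subtract.
Step 3: -3 * (x^2 + x + 2) = -3x^2 - 3x - 6; subtract.
Quotient: -3x^2 - 6x - 3, Remainder: 2x - 5


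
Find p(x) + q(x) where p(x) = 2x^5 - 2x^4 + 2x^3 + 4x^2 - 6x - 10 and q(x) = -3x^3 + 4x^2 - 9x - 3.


Align terms by degree and add:
  2x^5 - 2x^4 + 2x^3 + 4x^2 - 6x - 10
  -3x^3 + 4x^2 - 9x - 3
= 2x^5 - 2x^4 - x^3 + 8x^2 - 15x - 13


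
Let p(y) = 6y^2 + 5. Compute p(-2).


Using direct substitution:
  6 * (-2)^2 = 24
  0 * (-2)^1 = 0
  constant: 5
Sum = 24 + 0 + 5 = 29


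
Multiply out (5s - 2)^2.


Expand (5s - 2)^2 by repeated multiplication:
= 25s^2 - 20s + 4


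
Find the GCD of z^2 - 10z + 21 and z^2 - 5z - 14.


Factor each:
  z^2 - 10z + 21 = (z - 7)(z - 3)
  z^2 - 5z - 14 = (z - 7)(z + 2)
Common monic factor: z - 7


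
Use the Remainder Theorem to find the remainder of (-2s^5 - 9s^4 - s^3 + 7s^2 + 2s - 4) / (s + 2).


By the Remainder Theorem, the remainder equals p(-2):
  -2*(-2)^5 = 64
  -9*(-2)^4 = -144
  -1*(-2)^3 = 8
  7*(-2)^2 = 28
  2*(-2)^1 = -4
  constant: -4
Sum: 64 - 144 + 8 + 28 - 4 - 4 = -52


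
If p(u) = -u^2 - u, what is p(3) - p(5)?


p(3) = -12
p(5) = -30
p(3) - p(5) = -12 + 30 = 18


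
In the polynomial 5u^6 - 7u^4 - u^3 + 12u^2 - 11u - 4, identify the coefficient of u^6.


Read off the coefficient of u^6: 5


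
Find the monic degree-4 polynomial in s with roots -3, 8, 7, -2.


p(s) = (s + 3)(s - 8)(s - 7)(s + 2)
Expand: s^4 - 10s^3 - 13s^2 + 190s + 336


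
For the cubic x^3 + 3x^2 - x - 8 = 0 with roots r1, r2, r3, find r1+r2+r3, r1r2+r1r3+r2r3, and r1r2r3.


Monic cubic x^3+bx^2+cx+d=0: sum=-b, pairwise sum=c, product=-d.
b=3, c=-1, d=-8
r1+r2+r3 = -3
r1r2+r1r3+r2r3 = -1
r1r2r3 = 8


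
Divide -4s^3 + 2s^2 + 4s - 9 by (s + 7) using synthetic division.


Synthetic division with c = -7. Coefficients: -4, 2, 4, -9
Bring down -4.
  -4 * -7 = 28; 28 + 2 = 30
  30 * -7 = -210; -210 + 4 = -206
  -206 * -7 = 1442; 1442 - 9 = 1433
Quotient: -4s^2 + 30s - 206, Remainder: 1433


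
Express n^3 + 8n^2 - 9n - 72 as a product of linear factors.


Try integer roots (divisors of -72). n=-8: p(-8)=0.
Divide out (n + 8): quotient is n^2 - 9.
Factor the quadratic: (n - 3)(n + 3)
Result: (n + 8)(n - 3)(n + 3)


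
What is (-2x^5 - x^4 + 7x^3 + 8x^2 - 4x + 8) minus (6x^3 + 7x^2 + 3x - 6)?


Distribute the minus sign:
  (-2x^5 - x^4 + 7x^3 + 8x^2 - 4x + 8)
- (6x^3 + 7x^2 + 3x - 6)
Negate second polynomial: -6x^3 - 7x^2 - 3x + 6
Add: -2x^5 - x^4 + x^3 + x^2 - 7x + 14


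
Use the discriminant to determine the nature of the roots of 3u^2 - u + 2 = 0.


D = b^2 - 4ac = (-1)^2 - 4(3)(2) = 1 - 24 = -23
Since D < 0: two complex conjugate roots (no real roots)


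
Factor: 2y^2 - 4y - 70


Roots satisfy r1 + r2 = -b/a = 2 and r1*r2 = c/a = -35.
So r1 = 7, r2 = -5.
2y^2 - 4y - 70 = 2(y - r1)(y - r2) = 2(y - 7)(y + 5)


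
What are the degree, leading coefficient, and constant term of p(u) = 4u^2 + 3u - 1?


Highest power of u is 2, with coefficient 4. Constant term is -1.
Degree = 2, leading coefficient = 4, constant term = -1


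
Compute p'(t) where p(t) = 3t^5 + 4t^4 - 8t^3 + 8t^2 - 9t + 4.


Apply the power rule term by term:
  d/dt(3t^5) = 15t^4
  d/dt(4t^4) = 16t^3
  d/dt(-8t^3) = -24t^2
  d/dt(8t^2) = 16t
  d/dt(-9t) = -9
  d/dt(4) = 0
p'(t) = 15t^4 + 16t^3 - 24t^2 + 16t - 9


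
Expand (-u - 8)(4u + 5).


Distribute each term of the first polynomial:
  (-u)(4u + 5) = -4u^2 - 5u
  (-8)(4u + 5) = -32u - 40
Sum: -4u^2 - 37u - 40


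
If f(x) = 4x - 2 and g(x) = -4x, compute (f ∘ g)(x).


Substitute g(x) into f:
f(g(x)) = 4*(-4x) + (-2)
Expand and combine: -16x - 2


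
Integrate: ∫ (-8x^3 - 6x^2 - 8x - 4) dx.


Reverse power rule on each term:
  ∫ -8x^3 dx = -2x^4
  ∫ -6x^2 dx = -2x^3
  ∫ -8x dx = -4x^2
  ∫ -4 dx = -4x
F(x) = -2x^4 - 2x^3 - 4x^2 - 4x + C


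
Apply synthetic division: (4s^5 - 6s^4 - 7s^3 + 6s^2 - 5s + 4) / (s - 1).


Synthetic division with c = 1. Coefficients: 4, -6, -7, 6, -5, 4
Bring down 4.
  4 * 1 = 4; 4 - 6 = -2
  -2 * 1 = -2; -2 - 7 = -9
  -9 * 1 = -9; -9 + 6 = -3
  -3 * 1 = -3; -3 - 5 = -8
  -8 * 1 = -8; -8 + 4 = -4
Quotient: 4s^4 - 2s^3 - 9s^2 - 3s - 8, Remainder: -4


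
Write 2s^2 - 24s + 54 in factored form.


Roots satisfy r1 + r2 = -b/a = 12 and r1*r2 = c/a = 27.
So r1 = 3, r2 = 9.
2s^2 - 24s + 54 = 2(s - r1)(s - r2) = 2(s - 3)(s - 9)


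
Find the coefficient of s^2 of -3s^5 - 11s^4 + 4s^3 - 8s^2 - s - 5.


Read off the coefficient of s^2: -8


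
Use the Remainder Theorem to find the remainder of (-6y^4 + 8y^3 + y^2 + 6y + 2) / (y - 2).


By the Remainder Theorem, the remainder equals p(2):
  -6*(2)^4 = -96
  8*(2)^3 = 64
  1*(2)^2 = 4
  6*(2)^1 = 12
  constant: 2
Sum: -96 + 64 + 4 + 12 + 2 = -14


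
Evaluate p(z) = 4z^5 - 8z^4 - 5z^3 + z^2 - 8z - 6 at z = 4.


Using direct substitution:
  4 * (4)^5 = 4096
  -8 * (4)^4 = -2048
  -5 * (4)^3 = -320
  1 * (4)^2 = 16
  -8 * (4)^1 = -32
  constant: -6
Sum = 4096 - 2048 - 320 + 16 - 32 - 6 = 1706


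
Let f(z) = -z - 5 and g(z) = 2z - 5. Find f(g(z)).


Substitute g(z) into f:
f(g(z)) = -1*(2z - 5) + (-5)
Expand and combine: -2z


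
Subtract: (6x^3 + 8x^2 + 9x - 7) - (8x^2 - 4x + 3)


Distribute the minus sign:
  (6x^3 + 8x^2 + 9x - 7)
- (8x^2 - 4x + 3)
Negate second polynomial: -8x^2 + 4x - 3
Add: 6x^3 + 13x - 10


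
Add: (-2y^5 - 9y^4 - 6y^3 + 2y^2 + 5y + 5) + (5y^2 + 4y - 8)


Align terms by degree and add:
  -2y^5 - 9y^4 - 6y^3 + 2y^2 + 5y + 5
+ 5y^2 + 4y - 8
= -2y^5 - 9y^4 - 6y^3 + 7y^2 + 9y - 3


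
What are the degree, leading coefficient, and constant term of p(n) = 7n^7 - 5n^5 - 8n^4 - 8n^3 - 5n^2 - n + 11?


Highest power of n is 7, with coefficient 7. Constant term is 11.
Degree = 7, leading coefficient = 7, constant term = 11


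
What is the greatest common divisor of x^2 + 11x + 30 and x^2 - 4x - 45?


Factor each:
  x^2 + 11x + 30 = (x + 5)(x + 6)
  x^2 - 4x - 45 = (x + 5)(x - 9)
Common monic factor: x + 5


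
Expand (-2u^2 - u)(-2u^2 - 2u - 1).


Distribute each term of the first polynomial:
  (-2u^2)(-2u^2 - 2u - 1) = 4u^4 + 4u^3 + 2u^2
  (-u)(-2u^2 - 2u - 1) = 2u^3 + 2u^2 + u
Sum: 4u^4 + 6u^3 + 4u^2 + u


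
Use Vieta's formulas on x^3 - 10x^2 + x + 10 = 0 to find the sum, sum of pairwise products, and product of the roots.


Monic cubic x^3+bx^2+cx+d=0: sum=-b, pairwise sum=c, product=-d.
b=-10, c=1, d=10
r1+r2+r3 = 10
r1r2+r1r3+r2r3 = 1
r1r2r3 = -10


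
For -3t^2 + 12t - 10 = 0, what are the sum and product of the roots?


For at^2+bt+c=0: sum = -b/a, product = c/a.
a=-3, b=12, c=-10
Sum = -(12)/-3 = 4
Product = (-10)/-3 = 10/3


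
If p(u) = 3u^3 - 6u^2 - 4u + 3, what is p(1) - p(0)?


p(1) = -4
p(0) = 3
p(1) - p(0) = -4 - 3 = -7


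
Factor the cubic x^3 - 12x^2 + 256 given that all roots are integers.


Try integer roots (divisors of 256). x=8: p(8)=0.
Divide out (x - 8): quotient is x^2 - 4x - 32.
Factor the quadratic: (x + 4)(x - 8)
Result: (x - 8)(x + 4)(x - 8)


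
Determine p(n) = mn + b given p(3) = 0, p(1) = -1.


p(n) = mn + b. Using p(3)=0, p(1)=-1:
m = (0 + 1)/(3 - 1) = 1/2 = 1/2
b = 0 - m*(3) = 0 - 3/2 = -3/2
p(n) = (1/2)n - (3/2)
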